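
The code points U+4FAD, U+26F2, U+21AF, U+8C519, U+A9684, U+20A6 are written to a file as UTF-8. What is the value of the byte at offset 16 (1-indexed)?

1-indexed offset 16 is 0-indexed offset 15.
U+4FAD → 3-byte form E4 BE AD at offsets 0–2.
U+26F2 → 3-byte form E2 9B B2 at offsets 3–5.
U+21AF → 3-byte form E2 86 AF at offsets 6–8.
U+8C519 → 4-byte form F2 8C 94 99 at offsets 9–12.
U+A9684 → 4-byte form F2 A9 9A 84 at offsets 13–16.
Offset 15 falls in char 5's range; it's byte 3 of F2 A9 9A 84 = 0x9A.

0x9A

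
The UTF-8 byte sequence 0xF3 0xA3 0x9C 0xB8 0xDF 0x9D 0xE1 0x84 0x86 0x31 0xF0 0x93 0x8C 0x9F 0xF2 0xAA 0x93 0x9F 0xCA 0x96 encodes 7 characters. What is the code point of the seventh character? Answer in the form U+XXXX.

U+0296

Offset 0: leading byte 0xF3 = 11110011 → 4-byte char #1 = F3 A3 9C B8.
Offset 4: leading byte 0xDF = 11011111 → 2-byte char #2 = DF 9D.
Offset 6: leading byte 0xE1 = 11100001 → 3-byte char #3 = E1 84 86.
Offset 9: leading byte 0x31 = 00110001 → 1-byte char #4 = 31.
Offset 10: leading byte 0xF0 = 11110000 → 4-byte char #5 = F0 93 8C 9F.
Offset 14: leading byte 0xF2 = 11110010 → 4-byte char #6 = F2 AA 93 9F.
Offset 18: leading byte 0xCA = 11001010 → 2-byte char #7 = CA 96.
Leading byte 0xCA = 11001010 matches 110xxxxx → 2-byte sequence.
Byte 1: 0xCA = 11001010, payload 01010 (5 bits).
Byte 2: 0x96 = 10010110 (10xxxxxx ✓), payload 010110.
Concatenate: 01010010110 = 0x296 (11 bits → U+0296).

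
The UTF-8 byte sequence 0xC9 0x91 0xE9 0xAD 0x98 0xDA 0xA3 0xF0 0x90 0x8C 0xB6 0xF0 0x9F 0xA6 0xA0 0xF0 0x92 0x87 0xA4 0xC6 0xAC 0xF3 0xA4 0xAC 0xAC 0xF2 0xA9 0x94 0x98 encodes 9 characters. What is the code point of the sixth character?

U+121E4

Offset 0: leading byte 0xC9 = 11001001 → 2-byte char #1 = C9 91.
Offset 2: leading byte 0xE9 = 11101001 → 3-byte char #2 = E9 AD 98.
Offset 5: leading byte 0xDA = 11011010 → 2-byte char #3 = DA A3.
Offset 7: leading byte 0xF0 = 11110000 → 4-byte char #4 = F0 90 8C B6.
Offset 11: leading byte 0xF0 = 11110000 → 4-byte char #5 = F0 9F A6 A0.
Offset 15: leading byte 0xF0 = 11110000 → 4-byte char #6 = F0 92 87 A4.
Leading byte 0xF0 = 11110000 matches 11110xxx → 4-byte sequence.
Byte 1: 0xF0 = 11110000, payload 000 (3 bits).
Byte 2: 0x92 = 10010010 (10xxxxxx ✓), payload 010010.
Byte 3: 0x87 = 10000111 (10xxxxxx ✓), payload 000111.
Byte 4: 0xA4 = 10100100 (10xxxxxx ✓), payload 100100.
Concatenate: 000010010000111100100 = 0x121E4 (21 bits → U+121E4).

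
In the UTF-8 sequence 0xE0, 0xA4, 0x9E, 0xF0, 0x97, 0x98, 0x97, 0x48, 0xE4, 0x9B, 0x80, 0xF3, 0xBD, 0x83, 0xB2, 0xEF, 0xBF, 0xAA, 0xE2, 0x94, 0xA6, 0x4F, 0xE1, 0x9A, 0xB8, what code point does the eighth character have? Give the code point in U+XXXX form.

U+004F

Offset 0: leading byte 0xE0 = 11100000 → 3-byte char #1 = E0 A4 9E.
Offset 3: leading byte 0xF0 = 11110000 → 4-byte char #2 = F0 97 98 97.
Offset 7: leading byte 0x48 = 01001000 → 1-byte char #3 = 48.
Offset 8: leading byte 0xE4 = 11100100 → 3-byte char #4 = E4 9B 80.
Offset 11: leading byte 0xF3 = 11110011 → 4-byte char #5 = F3 BD 83 B2.
Offset 15: leading byte 0xEF = 11101111 → 3-byte char #6 = EF BF AA.
Offset 18: leading byte 0xE2 = 11100010 → 3-byte char #7 = E2 94 A6.
Offset 21: leading byte 0x4F = 01001111 → 1-byte char #8 = 4F.
Leading byte 0x4F = 01001111 matches 0xxxxxxx → 1-byte sequence.
Byte 1: 0x4F = 01001111, payload 1001111 (7 bits).
Concatenate: 1001111 = 0x4F (7 bits → U+004F).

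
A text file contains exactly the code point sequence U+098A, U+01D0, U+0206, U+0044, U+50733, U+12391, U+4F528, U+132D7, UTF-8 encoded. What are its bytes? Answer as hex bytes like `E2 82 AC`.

E0 A6 8A C7 90 C8 86 44 F1 90 9C B3 F0 92 8E 91 F1 8F 94 A8 F0 93 8B 97

U+098A: 3-byte form → E0 A6 8A.
U+01D0: 2-byte form → C7 90.
U+0206: 2-byte form → C8 86.
U+0044: 1-byte form → 44.
U+50733: 4-byte form → F1 90 9C B3.
U+12391: 4-byte form → F0 92 8E 91.
U+4F528: 4-byte form → F1 8F 94 A8.
U+132D7: 4-byte form → F0 93 8B 97.
Concatenated (24 bytes): E0 A6 8A C7 90 C8 86 44 F1 90 9C B3 F0 92 8E 91 F1 8F 94 A8 F0 93 8B 97.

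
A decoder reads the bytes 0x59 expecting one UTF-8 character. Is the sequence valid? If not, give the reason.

valid

Leading byte 0x59 = 01011001 → 1-byte form.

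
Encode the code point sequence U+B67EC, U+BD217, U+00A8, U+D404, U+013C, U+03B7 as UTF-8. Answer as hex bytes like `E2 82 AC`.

F2 B6 9F AC F2 BD 88 97 C2 A8 ED 90 84 C4 BC CE B7

U+B67EC: 4-byte form → F2 B6 9F AC.
U+BD217: 4-byte form → F2 BD 88 97.
U+00A8: 2-byte form → C2 A8.
U+D404: 3-byte form → ED 90 84.
U+013C: 2-byte form → C4 BC.
U+03B7: 2-byte form → CE B7.
Concatenated (17 bytes): F2 B6 9F AC F2 BD 88 97 C2 A8 ED 90 84 C4 BC CE B7.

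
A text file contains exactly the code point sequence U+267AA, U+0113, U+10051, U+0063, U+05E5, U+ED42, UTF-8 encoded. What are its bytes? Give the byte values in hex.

U+267AA: 4-byte form → F0 A6 9E AA.
U+0113: 2-byte form → C4 93.
U+10051: 4-byte form → F0 90 81 91.
U+0063: 1-byte form → 63.
U+05E5: 2-byte form → D7 A5.
U+ED42: 3-byte form → EE B5 82.
Concatenated (16 bytes): F0 A6 9E AA C4 93 F0 90 81 91 63 D7 A5 EE B5 82.

F0 A6 9E AA C4 93 F0 90 81 91 63 D7 A5 EE B5 82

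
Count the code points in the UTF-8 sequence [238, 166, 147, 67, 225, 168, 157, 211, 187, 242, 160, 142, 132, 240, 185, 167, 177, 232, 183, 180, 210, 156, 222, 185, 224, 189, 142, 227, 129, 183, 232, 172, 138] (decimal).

Byte at offset 0: 0xEE = 11101110 → 3-byte char (#1). Advance 3.
Byte at offset 3: 0x43 = 01000011 → 1-byte char (#2). Advance 1.
Byte at offset 4: 0xE1 = 11100001 → 3-byte char (#3). Advance 3.
Byte at offset 7: 0xD3 = 11010011 → 2-byte char (#4). Advance 2.
Byte at offset 9: 0xF2 = 11110010 → 4-byte char (#5). Advance 4.
Byte at offset 13: 0xF0 = 11110000 → 4-byte char (#6). Advance 4.
Byte at offset 17: 0xE8 = 11101000 → 3-byte char (#7). Advance 3.
Byte at offset 20: 0xD2 = 11010010 → 2-byte char (#8). Advance 2.
Byte at offset 22: 0xDE = 11011110 → 2-byte char (#9). Advance 2.
Byte at offset 24: 0xE0 = 11100000 → 3-byte char (#10). Advance 3.
Byte at offset 27: 0xE3 = 11100011 → 3-byte char (#11). Advance 3.
Byte at offset 30: 0xE8 = 11101000 → 3-byte char (#12). Advance 3.
Reached end at offset 33 after 12 code points.

12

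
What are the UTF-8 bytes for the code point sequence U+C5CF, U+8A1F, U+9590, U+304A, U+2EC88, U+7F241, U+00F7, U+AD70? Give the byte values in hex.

EC 97 8F E8 A8 9F E9 96 90 E3 81 8A F0 AE B2 88 F1 BF 89 81 C3 B7 EA B5 B0

U+C5CF: 3-byte form → EC 97 8F.
U+8A1F: 3-byte form → E8 A8 9F.
U+9590: 3-byte form → E9 96 90.
U+304A: 3-byte form → E3 81 8A.
U+2EC88: 4-byte form → F0 AE B2 88.
U+7F241: 4-byte form → F1 BF 89 81.
U+00F7: 2-byte form → C3 B7.
U+AD70: 3-byte form → EA B5 B0.
Concatenated (25 bytes): EC 97 8F E8 A8 9F E9 96 90 E3 81 8A F0 AE B2 88 F1 BF 89 81 C3 B7 EA B5 B0.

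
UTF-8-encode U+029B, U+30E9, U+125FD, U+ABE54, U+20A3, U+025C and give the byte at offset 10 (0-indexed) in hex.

0xAB

U+029B → 2-byte form CA 9B at offsets 0–1.
U+30E9 → 3-byte form E3 83 A9 at offsets 2–4.
U+125FD → 4-byte form F0 92 97 BD at offsets 5–8.
U+ABE54 → 4-byte form F2 AB B9 94 at offsets 9–12.
Offset 10 falls in char 4's range; it's byte 2 of F2 AB B9 94 = 0xAB.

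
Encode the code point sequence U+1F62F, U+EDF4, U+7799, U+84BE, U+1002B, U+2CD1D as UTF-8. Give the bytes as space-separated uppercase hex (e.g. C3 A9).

U+1F62F: 4-byte form → F0 9F 98 AF.
U+EDF4: 3-byte form → EE B7 B4.
U+7799: 3-byte form → E7 9E 99.
U+84BE: 3-byte form → E8 92 BE.
U+1002B: 4-byte form → F0 90 80 AB.
U+2CD1D: 4-byte form → F0 AC B4 9D.
Concatenated (21 bytes): F0 9F 98 AF EE B7 B4 E7 9E 99 E8 92 BE F0 90 80 AB F0 AC B4 9D.

F0 9F 98 AF EE B7 B4 E7 9E 99 E8 92 BE F0 90 80 AB F0 AC B4 9D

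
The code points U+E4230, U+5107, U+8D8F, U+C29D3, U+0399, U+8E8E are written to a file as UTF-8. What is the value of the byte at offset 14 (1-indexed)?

1-indexed offset 14 is 0-indexed offset 13.
U+E4230 → 4-byte form F3 A4 88 B0 at offsets 0–3.
U+5107 → 3-byte form E5 84 87 at offsets 4–6.
U+8D8F → 3-byte form E8 B6 8F at offsets 7–9.
U+C29D3 → 4-byte form F3 82 A7 93 at offsets 10–13.
Offset 13 falls in char 4's range; it's byte 4 of F3 82 A7 93 = 0x93.

0x93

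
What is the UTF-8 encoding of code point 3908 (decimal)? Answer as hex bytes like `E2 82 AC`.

E0 BD 84

U+0F44 = 0xF44 = 3908 decimal. In range U+0800–U+FFFF → 3-byte form: 1110xxxx 10xxxxxx 10xxxxxx.
Binary (16 bits): 0000111101000100.
Split 4+6+6: 0000 | 111101 | 000100.
Byte 1: 11100000 = 0xE0.
Byte 2: 10111101 = 0xBD.
Byte 3: 10000100 = 0x84.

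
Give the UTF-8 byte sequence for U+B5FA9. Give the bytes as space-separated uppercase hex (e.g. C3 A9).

U+B5FA9 = 0xB5FA9 = 745385 decimal. In range U+10000–U+10FFFF → 4-byte form: 11110xxx 10xxxxxx 10xxxxxx 10xxxxxx.
Binary (21 bits): 010110101111110101001.
Split 3+6+6+6: 010 | 110101 | 111110 | 101001.
Byte 1: 11110010 = 0xF2.
Byte 2: 10110101 = 0xB5.
Byte 3: 10111110 = 0xBE.
Byte 4: 10101001 = 0xA9.

F2 B5 BE A9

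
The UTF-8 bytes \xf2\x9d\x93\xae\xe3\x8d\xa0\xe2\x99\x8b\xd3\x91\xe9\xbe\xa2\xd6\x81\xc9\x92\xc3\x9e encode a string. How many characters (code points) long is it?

Byte at offset 0: 0xF2 = 11110010 → 4-byte char (#1). Advance 4.
Byte at offset 4: 0xE3 = 11100011 → 3-byte char (#2). Advance 3.
Byte at offset 7: 0xE2 = 11100010 → 3-byte char (#3). Advance 3.
Byte at offset 10: 0xD3 = 11010011 → 2-byte char (#4). Advance 2.
Byte at offset 12: 0xE9 = 11101001 → 3-byte char (#5). Advance 3.
Byte at offset 15: 0xD6 = 11010110 → 2-byte char (#6). Advance 2.
Byte at offset 17: 0xC9 = 11001001 → 2-byte char (#7). Advance 2.
Byte at offset 19: 0xC3 = 11000011 → 2-byte char (#8). Advance 2.
Reached end at offset 21 after 8 code points.

8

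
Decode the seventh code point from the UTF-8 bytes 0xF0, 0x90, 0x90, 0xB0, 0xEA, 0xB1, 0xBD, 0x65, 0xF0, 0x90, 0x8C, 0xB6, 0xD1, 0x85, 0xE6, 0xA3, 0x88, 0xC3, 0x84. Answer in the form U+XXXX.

U+00C4

Offset 0: leading byte 0xF0 = 11110000 → 4-byte char #1 = F0 90 90 B0.
Offset 4: leading byte 0xEA = 11101010 → 3-byte char #2 = EA B1 BD.
Offset 7: leading byte 0x65 = 01100101 → 1-byte char #3 = 65.
Offset 8: leading byte 0xF0 = 11110000 → 4-byte char #4 = F0 90 8C B6.
Offset 12: leading byte 0xD1 = 11010001 → 2-byte char #5 = D1 85.
Offset 14: leading byte 0xE6 = 11100110 → 3-byte char #6 = E6 A3 88.
Offset 17: leading byte 0xC3 = 11000011 → 2-byte char #7 = C3 84.
Leading byte 0xC3 = 11000011 matches 110xxxxx → 2-byte sequence.
Byte 1: 0xC3 = 11000011, payload 00011 (5 bits).
Byte 2: 0x84 = 10000100 (10xxxxxx ✓), payload 000100.
Concatenate: 00011000100 = 0xC4 (11 bits → U+00C4).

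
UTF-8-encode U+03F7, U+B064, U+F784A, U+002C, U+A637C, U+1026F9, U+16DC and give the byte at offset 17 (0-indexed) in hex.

U+03F7 → 2-byte form CF B7 at offsets 0–1.
U+B064 → 3-byte form EB 81 A4 at offsets 2–4.
U+F784A → 4-byte form F3 B7 A1 8A at offsets 5–8.
U+002C → 1-byte form 2C at offsets 9–9.
U+A637C → 4-byte form F2 A6 8D BC at offsets 10–13.
U+1026F9 → 4-byte form F4 82 9B B9 at offsets 14–17.
Offset 17 falls in char 6's range; it's byte 4 of F4 82 9B B9 = 0xB9.

0xB9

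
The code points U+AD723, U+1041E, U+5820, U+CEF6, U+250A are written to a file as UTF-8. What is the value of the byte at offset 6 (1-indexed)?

0x90

1-indexed offset 6 is 0-indexed offset 5.
U+AD723 → 4-byte form F2 AD 9C A3 at offsets 0–3.
U+1041E → 4-byte form F0 90 90 9E at offsets 4–7.
Offset 5 falls in char 2's range; it's byte 2 of F0 90 90 9E = 0x90.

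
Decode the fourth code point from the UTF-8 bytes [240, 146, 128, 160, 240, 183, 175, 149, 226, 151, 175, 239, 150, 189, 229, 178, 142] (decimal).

Offset 0: leading byte 0xF0 = 11110000 → 4-byte char #1 = F0 92 80 A0.
Offset 4: leading byte 0xF0 = 11110000 → 4-byte char #2 = F0 B7 AF 95.
Offset 8: leading byte 0xE2 = 11100010 → 3-byte char #3 = E2 97 AF.
Offset 11: leading byte 0xEF = 11101111 → 3-byte char #4 = EF 96 BD.
Leading byte 0xEF = 11101111 matches 1110xxxx → 3-byte sequence.
Byte 1: 0xEF = 11101111, payload 1111 (4 bits).
Byte 2: 0x96 = 10010110 (10xxxxxx ✓), payload 010110.
Byte 3: 0xBD = 10111101 (10xxxxxx ✓), payload 111101.
Concatenate: 1111010110111101 = 0xF5BD (16 bits → U+F5BD).

U+F5BD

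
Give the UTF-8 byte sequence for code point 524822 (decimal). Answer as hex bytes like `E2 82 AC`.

F2 80 88 96

U+80216 = 0x80216 = 524822 decimal. In range U+10000–U+10FFFF → 4-byte form: 11110xxx 10xxxxxx 10xxxxxx 10xxxxxx.
Binary (21 bits): 010000000001000010110.
Split 3+6+6+6: 010 | 000000 | 001000 | 010110.
Byte 1: 11110010 = 0xF2.
Byte 2: 10000000 = 0x80.
Byte 3: 10001000 = 0x88.
Byte 4: 10010110 = 0x96.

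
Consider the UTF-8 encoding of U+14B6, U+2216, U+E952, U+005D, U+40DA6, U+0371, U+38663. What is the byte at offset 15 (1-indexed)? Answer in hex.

0xCD

1-indexed offset 15 is 0-indexed offset 14.
U+14B6 → 3-byte form E1 92 B6 at offsets 0–2.
U+2216 → 3-byte form E2 88 96 at offsets 3–5.
U+E952 → 3-byte form EE A5 92 at offsets 6–8.
U+005D → 1-byte form 5D at offsets 9–9.
U+40DA6 → 4-byte form F1 80 B6 A6 at offsets 10–13.
U+0371 → 2-byte form CD B1 at offsets 14–15.
Offset 14 falls in char 6's range; it's byte 1 of CD B1 = 0xCD.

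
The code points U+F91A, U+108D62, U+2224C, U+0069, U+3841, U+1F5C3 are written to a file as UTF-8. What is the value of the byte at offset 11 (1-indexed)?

0x8C

1-indexed offset 11 is 0-indexed offset 10.
U+F91A → 3-byte form EF A4 9A at offsets 0–2.
U+108D62 → 4-byte form F4 88 B5 A2 at offsets 3–6.
U+2224C → 4-byte form F0 A2 89 8C at offsets 7–10.
Offset 10 falls in char 3's range; it's byte 4 of F0 A2 89 8C = 0x8C.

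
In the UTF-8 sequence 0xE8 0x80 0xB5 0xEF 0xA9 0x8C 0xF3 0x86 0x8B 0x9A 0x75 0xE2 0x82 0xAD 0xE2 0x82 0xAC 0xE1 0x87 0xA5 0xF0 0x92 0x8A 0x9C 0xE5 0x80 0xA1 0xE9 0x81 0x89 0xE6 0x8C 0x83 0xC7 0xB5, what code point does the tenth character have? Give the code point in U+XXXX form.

U+9049

Offset 0: leading byte 0xE8 = 11101000 → 3-byte char #1 = E8 80 B5.
Offset 3: leading byte 0xEF = 11101111 → 3-byte char #2 = EF A9 8C.
Offset 6: leading byte 0xF3 = 11110011 → 4-byte char #3 = F3 86 8B 9A.
Offset 10: leading byte 0x75 = 01110101 → 1-byte char #4 = 75.
Offset 11: leading byte 0xE2 = 11100010 → 3-byte char #5 = E2 82 AD.
Offset 14: leading byte 0xE2 = 11100010 → 3-byte char #6 = E2 82 AC.
Offset 17: leading byte 0xE1 = 11100001 → 3-byte char #7 = E1 87 A5.
Offset 20: leading byte 0xF0 = 11110000 → 4-byte char #8 = F0 92 8A 9C.
Offset 24: leading byte 0xE5 = 11100101 → 3-byte char #9 = E5 80 A1.
Offset 27: leading byte 0xE9 = 11101001 → 3-byte char #10 = E9 81 89.
Leading byte 0xE9 = 11101001 matches 1110xxxx → 3-byte sequence.
Byte 1: 0xE9 = 11101001, payload 1001 (4 bits).
Byte 2: 0x81 = 10000001 (10xxxxxx ✓), payload 000001.
Byte 3: 0x89 = 10001001 (10xxxxxx ✓), payload 001001.
Concatenate: 1001000001001001 = 0x9049 (16 bits → U+9049).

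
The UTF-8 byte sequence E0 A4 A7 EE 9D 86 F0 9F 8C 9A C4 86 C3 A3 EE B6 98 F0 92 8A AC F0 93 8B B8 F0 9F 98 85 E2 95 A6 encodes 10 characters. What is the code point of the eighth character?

Offset 0: leading byte 0xE0 = 11100000 → 3-byte char #1 = E0 A4 A7.
Offset 3: leading byte 0xEE = 11101110 → 3-byte char #2 = EE 9D 86.
Offset 6: leading byte 0xF0 = 11110000 → 4-byte char #3 = F0 9F 8C 9A.
Offset 10: leading byte 0xC4 = 11000100 → 2-byte char #4 = C4 86.
Offset 12: leading byte 0xC3 = 11000011 → 2-byte char #5 = C3 A3.
Offset 14: leading byte 0xEE = 11101110 → 3-byte char #6 = EE B6 98.
Offset 17: leading byte 0xF0 = 11110000 → 4-byte char #7 = F0 92 8A AC.
Offset 21: leading byte 0xF0 = 11110000 → 4-byte char #8 = F0 93 8B B8.
Leading byte 0xF0 = 11110000 matches 11110xxx → 4-byte sequence.
Byte 1: 0xF0 = 11110000, payload 000 (3 bits).
Byte 2: 0x93 = 10010011 (10xxxxxx ✓), payload 010011.
Byte 3: 0x8B = 10001011 (10xxxxxx ✓), payload 001011.
Byte 4: 0xB8 = 10111000 (10xxxxxx ✓), payload 111000.
Concatenate: 000010011001011111000 = 0x132F8 (21 bits → U+132F8).

U+132F8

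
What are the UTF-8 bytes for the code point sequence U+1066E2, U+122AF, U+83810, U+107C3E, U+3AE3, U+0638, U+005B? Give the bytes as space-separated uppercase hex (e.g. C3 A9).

F4 86 9B A2 F0 92 8A AF F2 83 A0 90 F4 87 B0 BE E3 AB A3 D8 B8 5B

U+1066E2: 4-byte form → F4 86 9B A2.
U+122AF: 4-byte form → F0 92 8A AF.
U+83810: 4-byte form → F2 83 A0 90.
U+107C3E: 4-byte form → F4 87 B0 BE.
U+3AE3: 3-byte form → E3 AB A3.
U+0638: 2-byte form → D8 B8.
U+005B: 1-byte form → 5B.
Concatenated (22 bytes): F4 86 9B A2 F0 92 8A AF F2 83 A0 90 F4 87 B0 BE E3 AB A3 D8 B8 5B.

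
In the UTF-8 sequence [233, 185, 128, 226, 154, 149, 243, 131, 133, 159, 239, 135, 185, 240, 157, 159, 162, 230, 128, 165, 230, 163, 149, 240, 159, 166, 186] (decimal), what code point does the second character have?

U+2695

Offset 0: leading byte 0xE9 = 11101001 → 3-byte char #1 = E9 B9 80.
Offset 3: leading byte 0xE2 = 11100010 → 3-byte char #2 = E2 9A 95.
Leading byte 0xE2 = 11100010 matches 1110xxxx → 3-byte sequence.
Byte 1: 0xE2 = 11100010, payload 0010 (4 bits).
Byte 2: 0x9A = 10011010 (10xxxxxx ✓), payload 011010.
Byte 3: 0x95 = 10010101 (10xxxxxx ✓), payload 010101.
Concatenate: 0010011010010101 = 0x2695 (16 bits → U+2695).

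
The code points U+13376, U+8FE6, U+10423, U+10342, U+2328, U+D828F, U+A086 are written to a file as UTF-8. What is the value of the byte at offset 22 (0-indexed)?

U+13376 → 4-byte form F0 93 8D B6 at offsets 0–3.
U+8FE6 → 3-byte form E8 BF A6 at offsets 4–6.
U+10423 → 4-byte form F0 90 90 A3 at offsets 7–10.
U+10342 → 4-byte form F0 90 8D 82 at offsets 11–14.
U+2328 → 3-byte form E2 8C A8 at offsets 15–17.
U+D828F → 4-byte form F3 98 8A 8F at offsets 18–21.
U+A086 → 3-byte form EA 82 86 at offsets 22–24.
Offset 22 falls in char 7's range; it's byte 1 of EA 82 86 = 0xEA.

0xEA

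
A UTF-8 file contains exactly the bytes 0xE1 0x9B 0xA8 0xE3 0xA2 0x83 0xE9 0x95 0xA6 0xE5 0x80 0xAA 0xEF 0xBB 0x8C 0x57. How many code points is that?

6

Byte at offset 0: 0xE1 = 11100001 → 3-byte char (#1). Advance 3.
Byte at offset 3: 0xE3 = 11100011 → 3-byte char (#2). Advance 3.
Byte at offset 6: 0xE9 = 11101001 → 3-byte char (#3). Advance 3.
Byte at offset 9: 0xE5 = 11100101 → 3-byte char (#4). Advance 3.
Byte at offset 12: 0xEF = 11101111 → 3-byte char (#5). Advance 3.
Byte at offset 15: 0x57 = 01010111 → 1-byte char (#6). Advance 1.
Reached end at offset 16 after 6 code points.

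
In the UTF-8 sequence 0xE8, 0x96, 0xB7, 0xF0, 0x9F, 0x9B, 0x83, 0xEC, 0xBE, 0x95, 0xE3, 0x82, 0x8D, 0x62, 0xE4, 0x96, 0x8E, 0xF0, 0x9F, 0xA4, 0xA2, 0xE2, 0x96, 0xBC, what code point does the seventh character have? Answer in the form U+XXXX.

Offset 0: leading byte 0xE8 = 11101000 → 3-byte char #1 = E8 96 B7.
Offset 3: leading byte 0xF0 = 11110000 → 4-byte char #2 = F0 9F 9B 83.
Offset 7: leading byte 0xEC = 11101100 → 3-byte char #3 = EC BE 95.
Offset 10: leading byte 0xE3 = 11100011 → 3-byte char #4 = E3 82 8D.
Offset 13: leading byte 0x62 = 01100010 → 1-byte char #5 = 62.
Offset 14: leading byte 0xE4 = 11100100 → 3-byte char #6 = E4 96 8E.
Offset 17: leading byte 0xF0 = 11110000 → 4-byte char #7 = F0 9F A4 A2.
Leading byte 0xF0 = 11110000 matches 11110xxx → 4-byte sequence.
Byte 1: 0xF0 = 11110000, payload 000 (3 bits).
Byte 2: 0x9F = 10011111 (10xxxxxx ✓), payload 011111.
Byte 3: 0xA4 = 10100100 (10xxxxxx ✓), payload 100100.
Byte 4: 0xA2 = 10100010 (10xxxxxx ✓), payload 100010.
Concatenate: 000011111100100100010 = 0x1F922 (21 bits → U+1F922).

U+1F922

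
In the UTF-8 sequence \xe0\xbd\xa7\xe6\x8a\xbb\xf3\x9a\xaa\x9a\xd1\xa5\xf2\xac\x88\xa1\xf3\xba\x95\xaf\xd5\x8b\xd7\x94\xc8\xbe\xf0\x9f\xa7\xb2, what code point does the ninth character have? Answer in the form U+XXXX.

Offset 0: leading byte 0xE0 = 11100000 → 3-byte char #1 = E0 BD A7.
Offset 3: leading byte 0xE6 = 11100110 → 3-byte char #2 = E6 8A BB.
Offset 6: leading byte 0xF3 = 11110011 → 4-byte char #3 = F3 9A AA 9A.
Offset 10: leading byte 0xD1 = 11010001 → 2-byte char #4 = D1 A5.
Offset 12: leading byte 0xF2 = 11110010 → 4-byte char #5 = F2 AC 88 A1.
Offset 16: leading byte 0xF3 = 11110011 → 4-byte char #6 = F3 BA 95 AF.
Offset 20: leading byte 0xD5 = 11010101 → 2-byte char #7 = D5 8B.
Offset 22: leading byte 0xD7 = 11010111 → 2-byte char #8 = D7 94.
Offset 24: leading byte 0xC8 = 11001000 → 2-byte char #9 = C8 BE.
Leading byte 0xC8 = 11001000 matches 110xxxxx → 2-byte sequence.
Byte 1: 0xC8 = 11001000, payload 01000 (5 bits).
Byte 2: 0xBE = 10111110 (10xxxxxx ✓), payload 111110.
Concatenate: 01000111110 = 0x23E (11 bits → U+023E).

U+023E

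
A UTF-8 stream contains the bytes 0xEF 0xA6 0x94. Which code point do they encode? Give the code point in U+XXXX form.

U+F994

Leading byte 0xEF = 11101111 matches 1110xxxx → 3-byte sequence.
Byte 1: 0xEF = 11101111, payload 1111 (4 bits).
Byte 2: 0xA6 = 10100110 (10xxxxxx ✓), payload 100110.
Byte 3: 0x94 = 10010100 (10xxxxxx ✓), payload 010100.
Concatenate: 1111100110010100 = 0xF994 (16 bits → U+F994).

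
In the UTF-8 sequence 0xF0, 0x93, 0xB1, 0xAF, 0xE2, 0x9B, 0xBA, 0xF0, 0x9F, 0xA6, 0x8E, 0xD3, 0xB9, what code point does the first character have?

Offset 0: leading byte 0xF0 = 11110000 → 4-byte char #1 = F0 93 B1 AF.
Leading byte 0xF0 = 11110000 matches 11110xxx → 4-byte sequence.
Byte 1: 0xF0 = 11110000, payload 000 (3 bits).
Byte 2: 0x93 = 10010011 (10xxxxxx ✓), payload 010011.
Byte 3: 0xB1 = 10110001 (10xxxxxx ✓), payload 110001.
Byte 4: 0xAF = 10101111 (10xxxxxx ✓), payload 101111.
Concatenate: 000010011110001101111 = 0x13C6F (21 bits → U+13C6F).

U+13C6F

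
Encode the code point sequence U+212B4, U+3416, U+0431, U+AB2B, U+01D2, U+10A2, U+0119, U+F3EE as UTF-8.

U+212B4: 4-byte form → F0 A1 8A B4.
U+3416: 3-byte form → E3 90 96.
U+0431: 2-byte form → D0 B1.
U+AB2B: 3-byte form → EA AC AB.
U+01D2: 2-byte form → C7 92.
U+10A2: 3-byte form → E1 82 A2.
U+0119: 2-byte form → C4 99.
U+F3EE: 3-byte form → EF 8F AE.
Concatenated (22 bytes): F0 A1 8A B4 E3 90 96 D0 B1 EA AC AB C7 92 E1 82 A2 C4 99 EF 8F AE.

F0 A1 8A B4 E3 90 96 D0 B1 EA AC AB C7 92 E1 82 A2 C4 99 EF 8F AE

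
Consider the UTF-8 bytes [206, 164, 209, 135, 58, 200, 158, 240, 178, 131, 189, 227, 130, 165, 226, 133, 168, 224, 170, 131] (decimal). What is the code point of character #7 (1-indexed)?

Offset 0: leading byte 0xCE = 11001110 → 2-byte char #1 = CE A4.
Offset 2: leading byte 0xD1 = 11010001 → 2-byte char #2 = D1 87.
Offset 4: leading byte 0x3A = 00111010 → 1-byte char #3 = 3A.
Offset 5: leading byte 0xC8 = 11001000 → 2-byte char #4 = C8 9E.
Offset 7: leading byte 0xF0 = 11110000 → 4-byte char #5 = F0 B2 83 BD.
Offset 11: leading byte 0xE3 = 11100011 → 3-byte char #6 = E3 82 A5.
Offset 14: leading byte 0xE2 = 11100010 → 3-byte char #7 = E2 85 A8.
Leading byte 0xE2 = 11100010 matches 1110xxxx → 3-byte sequence.
Byte 1: 0xE2 = 11100010, payload 0010 (4 bits).
Byte 2: 0x85 = 10000101 (10xxxxxx ✓), payload 000101.
Byte 3: 0xA8 = 10101000 (10xxxxxx ✓), payload 101000.
Concatenate: 0010000101101000 = 0x2168 (16 bits → U+2168).

U+2168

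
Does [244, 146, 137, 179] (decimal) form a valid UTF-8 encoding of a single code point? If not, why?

Leading byte 0xF4 = 11110100 → 4-byte form.
Payload = 0x112273, which exceeds U+10FFFF, the maximum Unicode code point. (Leading bytes F5–FF, or F4 followed by ≥ 0x90, are invalid.)

invalid (encodes a value above U+10FFFF)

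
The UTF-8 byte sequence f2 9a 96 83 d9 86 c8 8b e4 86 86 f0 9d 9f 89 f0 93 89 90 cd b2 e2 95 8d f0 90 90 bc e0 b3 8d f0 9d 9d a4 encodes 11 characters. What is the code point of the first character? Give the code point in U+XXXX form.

U+9A583

Offset 0: leading byte 0xF2 = 11110010 → 4-byte char #1 = F2 9A 96 83.
Leading byte 0xF2 = 11110010 matches 11110xxx → 4-byte sequence.
Byte 1: 0xF2 = 11110010, payload 010 (3 bits).
Byte 2: 0x9A = 10011010 (10xxxxxx ✓), payload 011010.
Byte 3: 0x96 = 10010110 (10xxxxxx ✓), payload 010110.
Byte 4: 0x83 = 10000011 (10xxxxxx ✓), payload 000011.
Concatenate: 010011010010110000011 = 0x9A583 (21 bits → U+9A583).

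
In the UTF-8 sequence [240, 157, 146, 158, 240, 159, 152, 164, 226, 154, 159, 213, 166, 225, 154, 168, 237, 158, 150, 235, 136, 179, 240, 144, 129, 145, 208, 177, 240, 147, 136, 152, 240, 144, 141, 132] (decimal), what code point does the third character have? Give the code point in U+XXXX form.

Offset 0: leading byte 0xF0 = 11110000 → 4-byte char #1 = F0 9D 92 9E.
Offset 4: leading byte 0xF0 = 11110000 → 4-byte char #2 = F0 9F 98 A4.
Offset 8: leading byte 0xE2 = 11100010 → 3-byte char #3 = E2 9A 9F.
Leading byte 0xE2 = 11100010 matches 1110xxxx → 3-byte sequence.
Byte 1: 0xE2 = 11100010, payload 0010 (4 bits).
Byte 2: 0x9A = 10011010 (10xxxxxx ✓), payload 011010.
Byte 3: 0x9F = 10011111 (10xxxxxx ✓), payload 011111.
Concatenate: 0010011010011111 = 0x269F (16 bits → U+269F).

U+269F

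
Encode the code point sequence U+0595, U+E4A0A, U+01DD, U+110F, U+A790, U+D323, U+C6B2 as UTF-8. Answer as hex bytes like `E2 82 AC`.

D6 95 F3 A4 A8 8A C7 9D E1 84 8F EA 9E 90 ED 8C A3 EC 9A B2

U+0595: 2-byte form → D6 95.
U+E4A0A: 4-byte form → F3 A4 A8 8A.
U+01DD: 2-byte form → C7 9D.
U+110F: 3-byte form → E1 84 8F.
U+A790: 3-byte form → EA 9E 90.
U+D323: 3-byte form → ED 8C A3.
U+C6B2: 3-byte form → EC 9A B2.
Concatenated (20 bytes): D6 95 F3 A4 A8 8A C7 9D E1 84 8F EA 9E 90 ED 8C A3 EC 9A B2.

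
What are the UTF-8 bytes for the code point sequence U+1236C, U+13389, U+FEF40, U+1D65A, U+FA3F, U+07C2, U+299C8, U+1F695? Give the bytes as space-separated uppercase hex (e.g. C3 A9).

U+1236C: 4-byte form → F0 92 8D AC.
U+13389: 4-byte form → F0 93 8E 89.
U+FEF40: 4-byte form → F3 BE BD 80.
U+1D65A: 4-byte form → F0 9D 99 9A.
U+FA3F: 3-byte form → EF A8 BF.
U+07C2: 2-byte form → DF 82.
U+299C8: 4-byte form → F0 A9 A7 88.
U+1F695: 4-byte form → F0 9F 9A 95.
Concatenated (29 bytes): F0 92 8D AC F0 93 8E 89 F3 BE BD 80 F0 9D 99 9A EF A8 BF DF 82 F0 A9 A7 88 F0 9F 9A 95.

F0 92 8D AC F0 93 8E 89 F3 BE BD 80 F0 9D 99 9A EF A8 BF DF 82 F0 A9 A7 88 F0 9F 9A 95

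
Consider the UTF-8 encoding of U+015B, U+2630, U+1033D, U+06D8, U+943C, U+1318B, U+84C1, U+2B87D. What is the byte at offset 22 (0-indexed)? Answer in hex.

U+015B → 2-byte form C5 9B at offsets 0–1.
U+2630 → 3-byte form E2 98 B0 at offsets 2–4.
U+1033D → 4-byte form F0 90 8C BD at offsets 5–8.
U+06D8 → 2-byte form DB 98 at offsets 9–10.
U+943C → 3-byte form E9 90 BC at offsets 11–13.
U+1318B → 4-byte form F0 93 86 8B at offsets 14–17.
U+84C1 → 3-byte form E8 93 81 at offsets 18–20.
U+2B87D → 4-byte form F0 AB A1 BD at offsets 21–24.
Offset 22 falls in char 8's range; it's byte 2 of F0 AB A1 BD = 0xAB.

0xAB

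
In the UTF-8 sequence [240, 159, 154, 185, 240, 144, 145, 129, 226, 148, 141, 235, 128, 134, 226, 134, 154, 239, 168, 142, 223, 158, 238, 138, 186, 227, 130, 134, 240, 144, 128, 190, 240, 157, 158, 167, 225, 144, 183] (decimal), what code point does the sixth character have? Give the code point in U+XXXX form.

U+FA0E

Offset 0: leading byte 0xF0 = 11110000 → 4-byte char #1 = F0 9F 9A B9.
Offset 4: leading byte 0xF0 = 11110000 → 4-byte char #2 = F0 90 91 81.
Offset 8: leading byte 0xE2 = 11100010 → 3-byte char #3 = E2 94 8D.
Offset 11: leading byte 0xEB = 11101011 → 3-byte char #4 = EB 80 86.
Offset 14: leading byte 0xE2 = 11100010 → 3-byte char #5 = E2 86 9A.
Offset 17: leading byte 0xEF = 11101111 → 3-byte char #6 = EF A8 8E.
Leading byte 0xEF = 11101111 matches 1110xxxx → 3-byte sequence.
Byte 1: 0xEF = 11101111, payload 1111 (4 bits).
Byte 2: 0xA8 = 10101000 (10xxxxxx ✓), payload 101000.
Byte 3: 0x8E = 10001110 (10xxxxxx ✓), payload 001110.
Concatenate: 1111101000001110 = 0xFA0E (16 bits → U+FA0E).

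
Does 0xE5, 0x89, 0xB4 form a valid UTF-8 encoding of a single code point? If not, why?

valid

Leading byte 0xE5 = 11100101 → 3-byte form.
Continuation bytes 0x89=10001001, 0xB4=10110100 all match 10xxxxxx.
Decoded value 0x5274 is ≥ 0x800 (shortest form) and not a surrogate.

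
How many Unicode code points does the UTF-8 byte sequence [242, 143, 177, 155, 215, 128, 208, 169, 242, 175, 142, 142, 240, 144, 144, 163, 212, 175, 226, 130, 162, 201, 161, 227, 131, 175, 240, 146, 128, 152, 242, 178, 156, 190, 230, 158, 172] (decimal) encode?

Byte at offset 0: 0xF2 = 11110010 → 4-byte char (#1). Advance 4.
Byte at offset 4: 0xD7 = 11010111 → 2-byte char (#2). Advance 2.
Byte at offset 6: 0xD0 = 11010000 → 2-byte char (#3). Advance 2.
Byte at offset 8: 0xF2 = 11110010 → 4-byte char (#4). Advance 4.
Byte at offset 12: 0xF0 = 11110000 → 4-byte char (#5). Advance 4.
Byte at offset 16: 0xD4 = 11010100 → 2-byte char (#6). Advance 2.
Byte at offset 18: 0xE2 = 11100010 → 3-byte char (#7). Advance 3.
Byte at offset 21: 0xC9 = 11001001 → 2-byte char (#8). Advance 2.
Byte at offset 23: 0xE3 = 11100011 → 3-byte char (#9). Advance 3.
Byte at offset 26: 0xF0 = 11110000 → 4-byte char (#10). Advance 4.
Byte at offset 30: 0xF2 = 11110010 → 4-byte char (#11). Advance 4.
Byte at offset 34: 0xE6 = 11100110 → 3-byte char (#12). Advance 3.
Reached end at offset 37 after 12 code points.

12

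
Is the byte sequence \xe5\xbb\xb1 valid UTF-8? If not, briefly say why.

Leading byte 0xE5 = 11100101 → 3-byte form.
Continuation bytes 0xBB=10111011, 0xB1=10110001 all match 10xxxxxx.
Decoded value 0x5EF1 is ≥ 0x800 (shortest form) and not a surrogate.

valid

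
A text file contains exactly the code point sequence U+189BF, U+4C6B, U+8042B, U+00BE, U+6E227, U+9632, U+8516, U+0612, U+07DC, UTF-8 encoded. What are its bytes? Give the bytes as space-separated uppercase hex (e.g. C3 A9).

U+189BF: 4-byte form → F0 98 A6 BF.
U+4C6B: 3-byte form → E4 B1 AB.
U+8042B: 4-byte form → F2 80 90 AB.
U+00BE: 2-byte form → C2 BE.
U+6E227: 4-byte form → F1 AE 88 A7.
U+9632: 3-byte form → E9 98 B2.
U+8516: 3-byte form → E8 94 96.
U+0612: 2-byte form → D8 92.
U+07DC: 2-byte form → DF 9C.
Concatenated (27 bytes): F0 98 A6 BF E4 B1 AB F2 80 90 AB C2 BE F1 AE 88 A7 E9 98 B2 E8 94 96 D8 92 DF 9C.

F0 98 A6 BF E4 B1 AB F2 80 90 AB C2 BE F1 AE 88 A7 E9 98 B2 E8 94 96 D8 92 DF 9C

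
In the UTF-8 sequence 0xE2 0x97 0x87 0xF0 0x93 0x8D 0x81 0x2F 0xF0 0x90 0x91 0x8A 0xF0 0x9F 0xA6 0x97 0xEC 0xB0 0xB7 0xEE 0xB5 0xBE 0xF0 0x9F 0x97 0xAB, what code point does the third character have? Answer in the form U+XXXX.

U+002F

Offset 0: leading byte 0xE2 = 11100010 → 3-byte char #1 = E2 97 87.
Offset 3: leading byte 0xF0 = 11110000 → 4-byte char #2 = F0 93 8D 81.
Offset 7: leading byte 0x2F = 00101111 → 1-byte char #3 = 2F.
Leading byte 0x2F = 00101111 matches 0xxxxxxx → 1-byte sequence.
Byte 1: 0x2F = 00101111, payload 0101111 (7 bits).
Concatenate: 0101111 = 0x2F (7 bits → U+002F).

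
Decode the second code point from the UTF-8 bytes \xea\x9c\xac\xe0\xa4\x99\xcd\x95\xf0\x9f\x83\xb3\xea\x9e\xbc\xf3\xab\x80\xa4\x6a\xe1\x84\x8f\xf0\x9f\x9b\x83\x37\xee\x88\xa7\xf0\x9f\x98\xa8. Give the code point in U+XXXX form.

Offset 0: leading byte 0xEA = 11101010 → 3-byte char #1 = EA 9C AC.
Offset 3: leading byte 0xE0 = 11100000 → 3-byte char #2 = E0 A4 99.
Leading byte 0xE0 = 11100000 matches 1110xxxx → 3-byte sequence.
Byte 1: 0xE0 = 11100000, payload 0000 (4 bits).
Byte 2: 0xA4 = 10100100 (10xxxxxx ✓), payload 100100.
Byte 3: 0x99 = 10011001 (10xxxxxx ✓), payload 011001.
Concatenate: 0000100100011001 = 0x919 (16 bits → U+0919).

U+0919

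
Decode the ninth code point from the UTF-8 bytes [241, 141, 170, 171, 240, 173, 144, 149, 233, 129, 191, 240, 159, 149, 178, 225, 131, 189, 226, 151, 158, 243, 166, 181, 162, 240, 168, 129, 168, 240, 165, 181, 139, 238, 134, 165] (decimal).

Offset 0: leading byte 0xF1 = 11110001 → 4-byte char #1 = F1 8D AA AB.
Offset 4: leading byte 0xF0 = 11110000 → 4-byte char #2 = F0 AD 90 95.
Offset 8: leading byte 0xE9 = 11101001 → 3-byte char #3 = E9 81 BF.
Offset 11: leading byte 0xF0 = 11110000 → 4-byte char #4 = F0 9F 95 B2.
Offset 15: leading byte 0xE1 = 11100001 → 3-byte char #5 = E1 83 BD.
Offset 18: leading byte 0xE2 = 11100010 → 3-byte char #6 = E2 97 9E.
Offset 21: leading byte 0xF3 = 11110011 → 4-byte char #7 = F3 A6 B5 A2.
Offset 25: leading byte 0xF0 = 11110000 → 4-byte char #8 = F0 A8 81 A8.
Offset 29: leading byte 0xF0 = 11110000 → 4-byte char #9 = F0 A5 B5 8B.
Leading byte 0xF0 = 11110000 matches 11110xxx → 4-byte sequence.
Byte 1: 0xF0 = 11110000, payload 000 (3 bits).
Byte 2: 0xA5 = 10100101 (10xxxxxx ✓), payload 100101.
Byte 3: 0xB5 = 10110101 (10xxxxxx ✓), payload 110101.
Byte 4: 0x8B = 10001011 (10xxxxxx ✓), payload 001011.
Concatenate: 000100101110101001011 = 0x25D4B (21 bits → U+25D4B).

U+25D4B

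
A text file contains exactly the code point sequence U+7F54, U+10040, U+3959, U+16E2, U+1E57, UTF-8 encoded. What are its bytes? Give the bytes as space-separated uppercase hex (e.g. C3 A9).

U+7F54: 3-byte form → E7 BD 94.
U+10040: 4-byte form → F0 90 81 80.
U+3959: 3-byte form → E3 A5 99.
U+16E2: 3-byte form → E1 9B A2.
U+1E57: 3-byte form → E1 B9 97.
Concatenated (16 bytes): E7 BD 94 F0 90 81 80 E3 A5 99 E1 9B A2 E1 B9 97.

E7 BD 94 F0 90 81 80 E3 A5 99 E1 9B A2 E1 B9 97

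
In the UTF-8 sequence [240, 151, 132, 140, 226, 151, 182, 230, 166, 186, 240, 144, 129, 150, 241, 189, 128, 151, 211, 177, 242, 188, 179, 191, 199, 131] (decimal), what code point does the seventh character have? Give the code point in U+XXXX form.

U+BCCFF

Offset 0: leading byte 0xF0 = 11110000 → 4-byte char #1 = F0 97 84 8C.
Offset 4: leading byte 0xE2 = 11100010 → 3-byte char #2 = E2 97 B6.
Offset 7: leading byte 0xE6 = 11100110 → 3-byte char #3 = E6 A6 BA.
Offset 10: leading byte 0xF0 = 11110000 → 4-byte char #4 = F0 90 81 96.
Offset 14: leading byte 0xF1 = 11110001 → 4-byte char #5 = F1 BD 80 97.
Offset 18: leading byte 0xD3 = 11010011 → 2-byte char #6 = D3 B1.
Offset 20: leading byte 0xF2 = 11110010 → 4-byte char #7 = F2 BC B3 BF.
Leading byte 0xF2 = 11110010 matches 11110xxx → 4-byte sequence.
Byte 1: 0xF2 = 11110010, payload 010 (3 bits).
Byte 2: 0xBC = 10111100 (10xxxxxx ✓), payload 111100.
Byte 3: 0xB3 = 10110011 (10xxxxxx ✓), payload 110011.
Byte 4: 0xBF = 10111111 (10xxxxxx ✓), payload 111111.
Concatenate: 010111100110011111111 = 0xBCCFF (21 bits → U+BCCFF).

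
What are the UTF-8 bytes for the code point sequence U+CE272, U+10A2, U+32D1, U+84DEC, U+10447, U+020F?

F3 8E 89 B2 E1 82 A2 E3 8B 91 F2 84 B7 AC F0 90 91 87 C8 8F

U+CE272: 4-byte form → F3 8E 89 B2.
U+10A2: 3-byte form → E1 82 A2.
U+32D1: 3-byte form → E3 8B 91.
U+84DEC: 4-byte form → F2 84 B7 AC.
U+10447: 4-byte form → F0 90 91 87.
U+020F: 2-byte form → C8 8F.
Concatenated (20 bytes): F3 8E 89 B2 E1 82 A2 E3 8B 91 F2 84 B7 AC F0 90 91 87 C8 8F.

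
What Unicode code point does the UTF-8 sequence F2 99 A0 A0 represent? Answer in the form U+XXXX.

U+99820

Leading byte 0xF2 = 11110010 matches 11110xxx → 4-byte sequence.
Byte 1: 0xF2 = 11110010, payload 010 (3 bits).
Byte 2: 0x99 = 10011001 (10xxxxxx ✓), payload 011001.
Byte 3: 0xA0 = 10100000 (10xxxxxx ✓), payload 100000.
Byte 4: 0xA0 = 10100000 (10xxxxxx ✓), payload 100000.
Concatenate: 010011001100000100000 = 0x99820 (21 bits → U+99820).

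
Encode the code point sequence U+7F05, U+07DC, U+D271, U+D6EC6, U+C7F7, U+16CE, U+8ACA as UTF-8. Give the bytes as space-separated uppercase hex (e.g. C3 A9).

U+7F05: 3-byte form → E7 BC 85.
U+07DC: 2-byte form → DF 9C.
U+D271: 3-byte form → ED 89 B1.
U+D6EC6: 4-byte form → F3 96 BB 86.
U+C7F7: 3-byte form → EC 9F B7.
U+16CE: 3-byte form → E1 9B 8E.
U+8ACA: 3-byte form → E8 AB 8A.
Concatenated (21 bytes): E7 BC 85 DF 9C ED 89 B1 F3 96 BB 86 EC 9F B7 E1 9B 8E E8 AB 8A.

E7 BC 85 DF 9C ED 89 B1 F3 96 BB 86 EC 9F B7 E1 9B 8E E8 AB 8A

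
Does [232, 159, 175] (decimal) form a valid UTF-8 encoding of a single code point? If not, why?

Leading byte 0xE8 = 11101000 → 3-byte form.
Continuation bytes 0x9F=10011111, 0xAF=10101111 all match 10xxxxxx.
Decoded value 0x87EF is ≥ 0x800 (shortest form) and not a surrogate.

valid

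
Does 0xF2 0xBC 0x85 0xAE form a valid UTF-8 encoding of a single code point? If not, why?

Leading byte 0xF2 = 11110010 → 4-byte form.
Continuation bytes 0xBC=10111100, 0x85=10000101, 0xAE=10101110 all match 10xxxxxx.
Decoded value 0xBC16E is ≥ 0x10000 (shortest form) and not a surrogate.

valid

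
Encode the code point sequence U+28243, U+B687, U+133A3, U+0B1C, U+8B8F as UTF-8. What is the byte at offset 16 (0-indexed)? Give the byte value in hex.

0x8F

U+28243 → 4-byte form F0 A8 89 83 at offsets 0–3.
U+B687 → 3-byte form EB 9A 87 at offsets 4–6.
U+133A3 → 4-byte form F0 93 8E A3 at offsets 7–10.
U+0B1C → 3-byte form E0 AC 9C at offsets 11–13.
U+8B8F → 3-byte form E8 AE 8F at offsets 14–16.
Offset 16 falls in char 5's range; it's byte 3 of E8 AE 8F = 0x8F.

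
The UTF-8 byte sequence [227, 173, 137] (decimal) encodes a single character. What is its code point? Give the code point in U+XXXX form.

U+3B49

Leading byte 0xE3 = 11100011 matches 1110xxxx → 3-byte sequence.
Byte 1: 0xE3 = 11100011, payload 0011 (4 bits).
Byte 2: 0xAD = 10101101 (10xxxxxx ✓), payload 101101.
Byte 3: 0x89 = 10001001 (10xxxxxx ✓), payload 001001.
Concatenate: 0011101101001001 = 0x3B49 (16 bits → U+3B49).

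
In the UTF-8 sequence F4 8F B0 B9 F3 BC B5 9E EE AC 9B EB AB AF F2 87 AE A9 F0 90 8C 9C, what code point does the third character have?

Offset 0: leading byte 0xF4 = 11110100 → 4-byte char #1 = F4 8F B0 B9.
Offset 4: leading byte 0xF3 = 11110011 → 4-byte char #2 = F3 BC B5 9E.
Offset 8: leading byte 0xEE = 11101110 → 3-byte char #3 = EE AC 9B.
Leading byte 0xEE = 11101110 matches 1110xxxx → 3-byte sequence.
Byte 1: 0xEE = 11101110, payload 1110 (4 bits).
Byte 2: 0xAC = 10101100 (10xxxxxx ✓), payload 101100.
Byte 3: 0x9B = 10011011 (10xxxxxx ✓), payload 011011.
Concatenate: 1110101100011011 = 0xEB1B (16 bits → U+EB1B).

U+EB1B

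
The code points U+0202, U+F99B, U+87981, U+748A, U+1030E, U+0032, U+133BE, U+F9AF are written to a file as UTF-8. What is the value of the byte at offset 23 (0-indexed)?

U+0202 → 2-byte form C8 82 at offsets 0–1.
U+F99B → 3-byte form EF A6 9B at offsets 2–4.
U+87981 → 4-byte form F2 87 A6 81 at offsets 5–8.
U+748A → 3-byte form E7 92 8A at offsets 9–11.
U+1030E → 4-byte form F0 90 8C 8E at offsets 12–15.
U+0032 → 1-byte form 32 at offsets 16–16.
U+133BE → 4-byte form F0 93 8E BE at offsets 17–20.
U+F9AF → 3-byte form EF A6 AF at offsets 21–23.
Offset 23 falls in char 8's range; it's byte 3 of EF A6 AF = 0xAF.

0xAF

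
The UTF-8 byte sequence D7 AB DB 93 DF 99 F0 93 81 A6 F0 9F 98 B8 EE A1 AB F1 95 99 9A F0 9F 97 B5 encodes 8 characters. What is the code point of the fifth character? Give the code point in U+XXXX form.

Offset 0: leading byte 0xD7 = 11010111 → 2-byte char #1 = D7 AB.
Offset 2: leading byte 0xDB = 11011011 → 2-byte char #2 = DB 93.
Offset 4: leading byte 0xDF = 11011111 → 2-byte char #3 = DF 99.
Offset 6: leading byte 0xF0 = 11110000 → 4-byte char #4 = F0 93 81 A6.
Offset 10: leading byte 0xF0 = 11110000 → 4-byte char #5 = F0 9F 98 B8.
Leading byte 0xF0 = 11110000 matches 11110xxx → 4-byte sequence.
Byte 1: 0xF0 = 11110000, payload 000 (3 bits).
Byte 2: 0x9F = 10011111 (10xxxxxx ✓), payload 011111.
Byte 3: 0x98 = 10011000 (10xxxxxx ✓), payload 011000.
Byte 4: 0xB8 = 10111000 (10xxxxxx ✓), payload 111000.
Concatenate: 000011111011000111000 = 0x1F638 (21 bits → U+1F638).

U+1F638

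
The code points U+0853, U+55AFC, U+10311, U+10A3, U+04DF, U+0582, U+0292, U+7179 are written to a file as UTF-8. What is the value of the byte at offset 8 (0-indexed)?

U+0853 → 3-byte form E0 A1 93 at offsets 0–2.
U+55AFC → 4-byte form F1 95 AB BC at offsets 3–6.
U+10311 → 4-byte form F0 90 8C 91 at offsets 7–10.
Offset 8 falls in char 3's range; it's byte 2 of F0 90 8C 91 = 0x90.

0x90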